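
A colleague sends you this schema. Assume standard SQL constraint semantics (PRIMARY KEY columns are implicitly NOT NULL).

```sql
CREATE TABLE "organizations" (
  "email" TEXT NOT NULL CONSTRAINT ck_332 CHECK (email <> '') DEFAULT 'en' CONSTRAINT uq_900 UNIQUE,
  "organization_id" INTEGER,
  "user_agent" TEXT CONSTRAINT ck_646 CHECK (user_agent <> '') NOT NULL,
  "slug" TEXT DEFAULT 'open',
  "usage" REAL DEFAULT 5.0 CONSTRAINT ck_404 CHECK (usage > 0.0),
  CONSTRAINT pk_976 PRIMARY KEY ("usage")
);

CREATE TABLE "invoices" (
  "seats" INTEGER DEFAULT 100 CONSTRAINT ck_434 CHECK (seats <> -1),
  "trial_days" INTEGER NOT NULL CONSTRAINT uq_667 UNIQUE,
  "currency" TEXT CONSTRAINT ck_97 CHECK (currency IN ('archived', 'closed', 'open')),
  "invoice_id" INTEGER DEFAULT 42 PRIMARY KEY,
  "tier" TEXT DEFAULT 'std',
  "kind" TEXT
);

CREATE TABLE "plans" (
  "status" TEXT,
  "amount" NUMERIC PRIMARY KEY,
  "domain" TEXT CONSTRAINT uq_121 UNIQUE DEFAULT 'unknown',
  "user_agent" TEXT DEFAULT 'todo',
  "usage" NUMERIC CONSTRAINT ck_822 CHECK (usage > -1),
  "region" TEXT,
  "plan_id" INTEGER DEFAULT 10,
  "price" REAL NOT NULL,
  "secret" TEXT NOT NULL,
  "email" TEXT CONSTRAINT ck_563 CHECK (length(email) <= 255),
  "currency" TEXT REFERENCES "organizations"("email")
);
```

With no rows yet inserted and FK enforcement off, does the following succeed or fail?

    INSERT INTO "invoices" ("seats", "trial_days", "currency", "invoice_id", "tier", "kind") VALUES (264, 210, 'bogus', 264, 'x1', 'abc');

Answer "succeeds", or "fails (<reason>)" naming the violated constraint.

The value 'bogus' for currency violates CHECK (currency IN ('archived', 'closed', 'open')).

fails (CHECK on currency)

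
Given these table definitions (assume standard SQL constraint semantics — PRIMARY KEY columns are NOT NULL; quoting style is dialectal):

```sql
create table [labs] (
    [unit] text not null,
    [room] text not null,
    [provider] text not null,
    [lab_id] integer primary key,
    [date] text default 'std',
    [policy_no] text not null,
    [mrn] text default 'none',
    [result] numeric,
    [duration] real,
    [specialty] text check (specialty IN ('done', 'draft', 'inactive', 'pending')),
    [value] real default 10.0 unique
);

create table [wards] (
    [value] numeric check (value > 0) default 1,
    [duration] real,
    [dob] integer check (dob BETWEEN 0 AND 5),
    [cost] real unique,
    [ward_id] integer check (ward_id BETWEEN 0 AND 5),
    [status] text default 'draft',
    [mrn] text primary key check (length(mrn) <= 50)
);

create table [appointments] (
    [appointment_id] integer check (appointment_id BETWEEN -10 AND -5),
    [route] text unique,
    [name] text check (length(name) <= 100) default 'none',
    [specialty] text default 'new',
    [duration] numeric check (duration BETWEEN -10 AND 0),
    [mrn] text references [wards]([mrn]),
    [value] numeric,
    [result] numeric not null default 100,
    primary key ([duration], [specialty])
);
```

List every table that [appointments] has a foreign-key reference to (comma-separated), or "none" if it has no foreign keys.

- mrn REFERENCES wards(mrn).

wards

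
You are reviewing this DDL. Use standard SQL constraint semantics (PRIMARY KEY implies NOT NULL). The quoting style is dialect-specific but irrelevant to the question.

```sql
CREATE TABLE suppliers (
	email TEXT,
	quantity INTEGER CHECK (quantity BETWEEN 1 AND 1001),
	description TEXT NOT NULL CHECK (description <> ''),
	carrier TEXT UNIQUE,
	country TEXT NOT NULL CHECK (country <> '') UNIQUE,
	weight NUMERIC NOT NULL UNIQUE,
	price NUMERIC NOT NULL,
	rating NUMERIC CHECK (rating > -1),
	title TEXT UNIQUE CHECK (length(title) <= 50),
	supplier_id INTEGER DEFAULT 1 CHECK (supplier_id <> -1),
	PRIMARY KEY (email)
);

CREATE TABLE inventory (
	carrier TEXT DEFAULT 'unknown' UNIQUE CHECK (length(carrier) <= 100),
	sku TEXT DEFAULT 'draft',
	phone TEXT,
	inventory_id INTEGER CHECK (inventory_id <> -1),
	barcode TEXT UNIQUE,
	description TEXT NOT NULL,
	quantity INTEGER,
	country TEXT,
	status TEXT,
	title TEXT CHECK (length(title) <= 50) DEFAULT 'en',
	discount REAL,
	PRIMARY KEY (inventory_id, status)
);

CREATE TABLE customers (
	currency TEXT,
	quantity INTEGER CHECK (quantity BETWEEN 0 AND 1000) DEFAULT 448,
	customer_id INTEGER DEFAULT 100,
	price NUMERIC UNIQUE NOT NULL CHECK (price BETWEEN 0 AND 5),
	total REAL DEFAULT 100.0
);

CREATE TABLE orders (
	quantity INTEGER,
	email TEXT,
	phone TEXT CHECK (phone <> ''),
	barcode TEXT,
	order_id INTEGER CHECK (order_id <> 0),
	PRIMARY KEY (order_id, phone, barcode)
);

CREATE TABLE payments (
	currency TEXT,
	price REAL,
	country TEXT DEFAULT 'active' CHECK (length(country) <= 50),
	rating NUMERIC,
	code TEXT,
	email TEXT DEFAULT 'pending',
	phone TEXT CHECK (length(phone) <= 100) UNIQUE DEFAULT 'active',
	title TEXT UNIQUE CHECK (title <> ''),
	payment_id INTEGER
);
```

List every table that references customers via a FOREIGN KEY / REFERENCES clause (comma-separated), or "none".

none

No REFERENCES clause anywhere in the schema names customers.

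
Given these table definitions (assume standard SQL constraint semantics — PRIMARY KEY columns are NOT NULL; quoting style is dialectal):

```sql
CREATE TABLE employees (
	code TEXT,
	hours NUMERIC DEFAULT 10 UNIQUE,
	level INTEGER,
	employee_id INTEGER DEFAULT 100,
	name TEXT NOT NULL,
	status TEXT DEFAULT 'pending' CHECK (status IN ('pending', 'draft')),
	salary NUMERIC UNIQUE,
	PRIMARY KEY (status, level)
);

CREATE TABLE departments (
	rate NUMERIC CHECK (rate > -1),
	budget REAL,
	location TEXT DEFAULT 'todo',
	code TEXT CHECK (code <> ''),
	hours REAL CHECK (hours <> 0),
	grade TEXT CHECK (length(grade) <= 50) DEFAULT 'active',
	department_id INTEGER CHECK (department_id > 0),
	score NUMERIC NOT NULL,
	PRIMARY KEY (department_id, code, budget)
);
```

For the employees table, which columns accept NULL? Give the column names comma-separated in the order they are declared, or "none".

- code: no NOT NULL constraint applies → nullable.
- hours: UNIQUE does not imply NOT NULL → nullable.
- level: part of the PRIMARY KEY, which implies NOT NULL → not nullable.
- employee_id: DEFAULT only fills an omitted column; an explicit NULL is still allowed → nullable.
- name: declared NOT NULL → not nullable.
- status: part of the PRIMARY KEY, which implies NOT NULL → not nullable.
- salary: UNIQUE does not imply NOT NULL → nullable.

code, hours, employee_id, salary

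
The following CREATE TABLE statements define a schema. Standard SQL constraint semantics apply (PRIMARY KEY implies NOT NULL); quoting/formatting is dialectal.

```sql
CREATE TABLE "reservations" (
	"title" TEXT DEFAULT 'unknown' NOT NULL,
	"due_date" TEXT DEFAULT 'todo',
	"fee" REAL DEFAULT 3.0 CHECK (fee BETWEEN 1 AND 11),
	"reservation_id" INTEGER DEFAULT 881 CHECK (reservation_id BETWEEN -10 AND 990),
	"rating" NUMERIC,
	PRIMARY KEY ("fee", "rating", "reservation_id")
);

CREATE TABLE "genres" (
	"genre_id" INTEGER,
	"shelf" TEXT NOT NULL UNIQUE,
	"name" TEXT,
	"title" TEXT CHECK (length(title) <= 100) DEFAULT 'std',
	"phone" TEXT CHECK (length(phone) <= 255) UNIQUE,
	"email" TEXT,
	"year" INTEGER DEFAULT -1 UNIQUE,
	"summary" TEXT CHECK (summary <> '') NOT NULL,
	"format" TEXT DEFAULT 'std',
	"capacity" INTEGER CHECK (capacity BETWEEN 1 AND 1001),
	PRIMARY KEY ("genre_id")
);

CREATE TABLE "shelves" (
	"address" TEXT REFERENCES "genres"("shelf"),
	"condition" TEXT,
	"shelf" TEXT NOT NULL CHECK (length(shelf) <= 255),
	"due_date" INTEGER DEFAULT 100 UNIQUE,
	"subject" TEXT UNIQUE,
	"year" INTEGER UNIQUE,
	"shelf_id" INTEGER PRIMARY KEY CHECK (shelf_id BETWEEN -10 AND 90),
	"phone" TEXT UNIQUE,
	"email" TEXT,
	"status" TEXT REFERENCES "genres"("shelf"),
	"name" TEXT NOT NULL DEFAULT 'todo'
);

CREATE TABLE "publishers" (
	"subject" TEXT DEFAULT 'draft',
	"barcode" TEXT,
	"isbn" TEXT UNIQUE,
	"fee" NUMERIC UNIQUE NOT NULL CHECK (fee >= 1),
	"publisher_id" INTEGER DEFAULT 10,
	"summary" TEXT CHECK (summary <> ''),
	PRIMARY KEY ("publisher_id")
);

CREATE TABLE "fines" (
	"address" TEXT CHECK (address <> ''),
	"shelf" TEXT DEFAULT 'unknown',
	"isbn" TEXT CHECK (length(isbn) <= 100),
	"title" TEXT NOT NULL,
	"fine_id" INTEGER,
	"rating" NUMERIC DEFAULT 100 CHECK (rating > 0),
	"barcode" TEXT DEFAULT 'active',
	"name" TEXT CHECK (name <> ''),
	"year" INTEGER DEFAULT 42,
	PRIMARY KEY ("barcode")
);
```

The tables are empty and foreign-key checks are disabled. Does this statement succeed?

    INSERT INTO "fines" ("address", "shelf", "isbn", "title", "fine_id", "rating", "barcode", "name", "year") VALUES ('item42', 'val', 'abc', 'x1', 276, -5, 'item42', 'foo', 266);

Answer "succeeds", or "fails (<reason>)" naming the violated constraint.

fails (CHECK on rating)

The value -5 for rating violates CHECK (rating > 0).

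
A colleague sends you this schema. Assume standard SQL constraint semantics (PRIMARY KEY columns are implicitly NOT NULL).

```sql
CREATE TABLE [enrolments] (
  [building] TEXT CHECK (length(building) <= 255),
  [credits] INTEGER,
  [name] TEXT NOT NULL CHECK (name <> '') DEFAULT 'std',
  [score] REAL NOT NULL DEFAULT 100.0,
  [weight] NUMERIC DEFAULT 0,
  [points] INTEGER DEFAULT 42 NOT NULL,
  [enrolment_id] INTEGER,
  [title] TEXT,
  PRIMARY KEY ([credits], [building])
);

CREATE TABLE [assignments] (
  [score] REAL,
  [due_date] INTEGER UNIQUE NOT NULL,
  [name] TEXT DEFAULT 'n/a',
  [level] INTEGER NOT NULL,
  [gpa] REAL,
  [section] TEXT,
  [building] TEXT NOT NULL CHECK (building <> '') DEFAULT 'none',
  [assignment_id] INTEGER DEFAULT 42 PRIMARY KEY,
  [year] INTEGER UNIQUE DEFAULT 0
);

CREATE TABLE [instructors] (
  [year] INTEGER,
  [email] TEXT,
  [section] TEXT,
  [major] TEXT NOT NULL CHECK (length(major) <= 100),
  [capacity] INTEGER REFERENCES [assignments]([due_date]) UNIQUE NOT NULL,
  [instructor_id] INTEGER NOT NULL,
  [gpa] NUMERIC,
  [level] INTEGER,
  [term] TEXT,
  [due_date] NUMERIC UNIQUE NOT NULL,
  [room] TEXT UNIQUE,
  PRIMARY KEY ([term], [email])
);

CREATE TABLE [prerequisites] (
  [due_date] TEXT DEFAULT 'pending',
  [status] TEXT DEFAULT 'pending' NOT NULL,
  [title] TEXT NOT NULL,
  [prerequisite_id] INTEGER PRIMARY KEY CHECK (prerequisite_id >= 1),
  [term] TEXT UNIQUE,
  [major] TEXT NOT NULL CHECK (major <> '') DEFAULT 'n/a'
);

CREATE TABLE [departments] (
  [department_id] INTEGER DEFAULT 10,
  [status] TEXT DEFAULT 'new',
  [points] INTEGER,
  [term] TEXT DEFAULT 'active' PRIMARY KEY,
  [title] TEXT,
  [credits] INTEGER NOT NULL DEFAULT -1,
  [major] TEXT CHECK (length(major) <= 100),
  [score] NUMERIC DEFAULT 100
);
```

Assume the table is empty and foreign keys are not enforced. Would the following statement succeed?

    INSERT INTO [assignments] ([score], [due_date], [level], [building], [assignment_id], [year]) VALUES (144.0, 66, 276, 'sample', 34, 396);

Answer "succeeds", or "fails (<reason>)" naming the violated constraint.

succeeds

NOT NULL columns: assignment_id is supplied; building is supplied; due_date is supplied; level is supplied.
CHECK constraints: 'sample' satisfies (building <> '').
No constraint is violated.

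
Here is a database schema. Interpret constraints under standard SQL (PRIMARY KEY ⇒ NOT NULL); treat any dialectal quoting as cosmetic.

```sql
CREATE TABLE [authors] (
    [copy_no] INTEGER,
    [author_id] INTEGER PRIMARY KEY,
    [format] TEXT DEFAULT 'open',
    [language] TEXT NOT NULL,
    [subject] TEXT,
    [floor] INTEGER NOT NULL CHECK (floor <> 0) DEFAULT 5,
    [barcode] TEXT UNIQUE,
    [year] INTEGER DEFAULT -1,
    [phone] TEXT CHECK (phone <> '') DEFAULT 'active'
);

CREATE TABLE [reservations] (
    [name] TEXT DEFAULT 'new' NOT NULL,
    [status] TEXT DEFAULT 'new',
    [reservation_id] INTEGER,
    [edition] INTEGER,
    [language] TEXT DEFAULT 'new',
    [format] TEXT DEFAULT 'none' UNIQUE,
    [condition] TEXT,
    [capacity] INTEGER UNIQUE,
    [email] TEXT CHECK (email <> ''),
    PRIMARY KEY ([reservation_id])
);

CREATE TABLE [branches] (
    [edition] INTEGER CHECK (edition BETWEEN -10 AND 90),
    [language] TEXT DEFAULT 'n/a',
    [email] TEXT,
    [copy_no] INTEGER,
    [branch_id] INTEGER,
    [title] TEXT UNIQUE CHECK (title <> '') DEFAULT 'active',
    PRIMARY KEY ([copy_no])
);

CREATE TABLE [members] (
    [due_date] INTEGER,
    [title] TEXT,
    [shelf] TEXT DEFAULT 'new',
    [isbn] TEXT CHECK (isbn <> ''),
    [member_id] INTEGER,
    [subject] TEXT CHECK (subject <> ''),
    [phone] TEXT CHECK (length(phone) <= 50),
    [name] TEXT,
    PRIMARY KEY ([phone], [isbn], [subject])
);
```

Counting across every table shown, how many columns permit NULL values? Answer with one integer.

authors: 6 nullable (copy_no, format, subject, barcode, year, phone — PK (author_id) and explicit NOT NULL columns excluded).
reservations: 7 nullable (status, edition, language, format, condition, capacity, email — PK (reservation_id) and explicit NOT NULL columns excluded).
branches: 5 nullable (edition, language, email, branch_id, title — PK (copy_no) and explicit NOT NULL columns excluded).
members: 5 nullable (due_date, title, shelf, member_id, name — PK (phone, isbn, subject) and explicit NOT NULL columns excluded).
Total: 6 + 7 + 5 + 5 = 23.

23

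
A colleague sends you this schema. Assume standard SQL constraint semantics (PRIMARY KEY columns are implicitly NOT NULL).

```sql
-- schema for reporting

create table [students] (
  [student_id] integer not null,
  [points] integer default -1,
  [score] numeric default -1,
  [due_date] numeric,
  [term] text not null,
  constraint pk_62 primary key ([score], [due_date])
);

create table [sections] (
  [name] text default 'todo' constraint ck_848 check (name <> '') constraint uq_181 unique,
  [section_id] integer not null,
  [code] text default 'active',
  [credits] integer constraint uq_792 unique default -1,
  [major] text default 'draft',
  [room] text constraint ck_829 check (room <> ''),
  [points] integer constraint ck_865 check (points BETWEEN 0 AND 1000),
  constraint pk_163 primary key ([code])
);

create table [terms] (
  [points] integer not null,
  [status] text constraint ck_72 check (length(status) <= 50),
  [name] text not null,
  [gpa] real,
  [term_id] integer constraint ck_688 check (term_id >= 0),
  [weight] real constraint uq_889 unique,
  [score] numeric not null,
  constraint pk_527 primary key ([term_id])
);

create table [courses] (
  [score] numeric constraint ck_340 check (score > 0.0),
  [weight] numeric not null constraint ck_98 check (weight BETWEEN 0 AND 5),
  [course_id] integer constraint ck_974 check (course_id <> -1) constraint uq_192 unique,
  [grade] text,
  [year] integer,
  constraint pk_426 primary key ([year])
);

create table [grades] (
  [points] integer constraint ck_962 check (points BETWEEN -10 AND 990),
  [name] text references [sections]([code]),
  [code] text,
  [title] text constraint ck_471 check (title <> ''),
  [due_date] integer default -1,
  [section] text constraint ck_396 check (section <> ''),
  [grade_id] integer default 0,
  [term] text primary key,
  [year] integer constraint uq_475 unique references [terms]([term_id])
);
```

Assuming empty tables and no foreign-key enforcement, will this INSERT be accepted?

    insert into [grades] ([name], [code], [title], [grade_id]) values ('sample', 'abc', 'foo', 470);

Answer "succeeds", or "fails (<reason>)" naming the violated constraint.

fails (NOT NULL on term)

term is omitted from the column list and has no DEFAULT, so it would receive NULL.
But term is part of the PRIMARY KEY (implied NOT NULL).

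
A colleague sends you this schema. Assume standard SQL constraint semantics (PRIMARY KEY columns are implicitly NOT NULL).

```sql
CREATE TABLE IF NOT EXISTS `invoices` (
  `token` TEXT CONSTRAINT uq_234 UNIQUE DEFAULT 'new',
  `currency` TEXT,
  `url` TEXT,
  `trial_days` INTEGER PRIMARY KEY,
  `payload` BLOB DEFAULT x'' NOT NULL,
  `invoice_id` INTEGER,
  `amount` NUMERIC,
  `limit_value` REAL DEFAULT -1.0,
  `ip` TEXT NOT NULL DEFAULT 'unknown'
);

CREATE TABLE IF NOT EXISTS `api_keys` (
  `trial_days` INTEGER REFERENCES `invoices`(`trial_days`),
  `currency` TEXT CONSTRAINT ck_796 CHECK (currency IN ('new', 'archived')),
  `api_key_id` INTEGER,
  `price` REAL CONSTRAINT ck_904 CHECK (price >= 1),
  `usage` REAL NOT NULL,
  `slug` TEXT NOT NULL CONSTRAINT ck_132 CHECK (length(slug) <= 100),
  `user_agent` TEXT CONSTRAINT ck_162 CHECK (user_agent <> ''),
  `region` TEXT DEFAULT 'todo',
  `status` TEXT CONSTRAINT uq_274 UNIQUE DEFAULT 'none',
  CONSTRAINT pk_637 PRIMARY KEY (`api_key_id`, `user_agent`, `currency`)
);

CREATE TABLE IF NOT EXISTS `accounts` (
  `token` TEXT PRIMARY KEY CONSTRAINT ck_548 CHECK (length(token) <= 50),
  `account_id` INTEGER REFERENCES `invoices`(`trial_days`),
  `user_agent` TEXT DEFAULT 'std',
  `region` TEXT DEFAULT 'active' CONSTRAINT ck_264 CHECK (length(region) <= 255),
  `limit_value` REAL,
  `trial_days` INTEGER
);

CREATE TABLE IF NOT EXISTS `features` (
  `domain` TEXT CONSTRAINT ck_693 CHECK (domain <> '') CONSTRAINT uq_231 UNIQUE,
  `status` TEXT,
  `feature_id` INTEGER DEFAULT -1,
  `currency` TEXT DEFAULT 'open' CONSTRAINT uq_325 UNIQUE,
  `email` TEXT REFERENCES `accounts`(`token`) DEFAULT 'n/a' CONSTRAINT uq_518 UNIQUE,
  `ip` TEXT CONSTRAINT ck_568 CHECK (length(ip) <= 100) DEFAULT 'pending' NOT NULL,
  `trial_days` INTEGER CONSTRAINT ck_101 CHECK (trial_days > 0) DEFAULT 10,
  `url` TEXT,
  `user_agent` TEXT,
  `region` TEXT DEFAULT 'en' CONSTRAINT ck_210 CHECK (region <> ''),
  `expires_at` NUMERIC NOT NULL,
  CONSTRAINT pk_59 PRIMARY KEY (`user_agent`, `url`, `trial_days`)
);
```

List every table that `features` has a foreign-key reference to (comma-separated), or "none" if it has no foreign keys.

- email REFERENCES accounts(token).

accounts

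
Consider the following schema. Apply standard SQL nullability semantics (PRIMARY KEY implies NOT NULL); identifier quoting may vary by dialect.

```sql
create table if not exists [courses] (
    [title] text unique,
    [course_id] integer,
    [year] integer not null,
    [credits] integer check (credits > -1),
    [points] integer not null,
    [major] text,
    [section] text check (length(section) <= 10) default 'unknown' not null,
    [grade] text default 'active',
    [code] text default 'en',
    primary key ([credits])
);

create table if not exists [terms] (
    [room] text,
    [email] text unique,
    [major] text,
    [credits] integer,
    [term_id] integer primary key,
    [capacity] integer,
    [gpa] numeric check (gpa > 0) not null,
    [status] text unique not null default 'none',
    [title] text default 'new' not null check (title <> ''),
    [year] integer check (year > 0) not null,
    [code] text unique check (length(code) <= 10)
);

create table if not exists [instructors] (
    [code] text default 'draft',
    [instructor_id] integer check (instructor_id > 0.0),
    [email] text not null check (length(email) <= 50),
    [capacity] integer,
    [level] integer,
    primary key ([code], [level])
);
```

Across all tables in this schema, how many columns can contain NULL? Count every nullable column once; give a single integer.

13

courses: 5 nullable (title, course_id, major, grade, code — PK (credits) and explicit NOT NULL columns excluded).
terms: 6 nullable (room, email, major, credits, capacity, code — PK (term_id) and explicit NOT NULL columns excluded).
instructors: 2 nullable (instructor_id, capacity — PK (code, level) and explicit NOT NULL columns excluded).
Total: 5 + 6 + 2 = 13.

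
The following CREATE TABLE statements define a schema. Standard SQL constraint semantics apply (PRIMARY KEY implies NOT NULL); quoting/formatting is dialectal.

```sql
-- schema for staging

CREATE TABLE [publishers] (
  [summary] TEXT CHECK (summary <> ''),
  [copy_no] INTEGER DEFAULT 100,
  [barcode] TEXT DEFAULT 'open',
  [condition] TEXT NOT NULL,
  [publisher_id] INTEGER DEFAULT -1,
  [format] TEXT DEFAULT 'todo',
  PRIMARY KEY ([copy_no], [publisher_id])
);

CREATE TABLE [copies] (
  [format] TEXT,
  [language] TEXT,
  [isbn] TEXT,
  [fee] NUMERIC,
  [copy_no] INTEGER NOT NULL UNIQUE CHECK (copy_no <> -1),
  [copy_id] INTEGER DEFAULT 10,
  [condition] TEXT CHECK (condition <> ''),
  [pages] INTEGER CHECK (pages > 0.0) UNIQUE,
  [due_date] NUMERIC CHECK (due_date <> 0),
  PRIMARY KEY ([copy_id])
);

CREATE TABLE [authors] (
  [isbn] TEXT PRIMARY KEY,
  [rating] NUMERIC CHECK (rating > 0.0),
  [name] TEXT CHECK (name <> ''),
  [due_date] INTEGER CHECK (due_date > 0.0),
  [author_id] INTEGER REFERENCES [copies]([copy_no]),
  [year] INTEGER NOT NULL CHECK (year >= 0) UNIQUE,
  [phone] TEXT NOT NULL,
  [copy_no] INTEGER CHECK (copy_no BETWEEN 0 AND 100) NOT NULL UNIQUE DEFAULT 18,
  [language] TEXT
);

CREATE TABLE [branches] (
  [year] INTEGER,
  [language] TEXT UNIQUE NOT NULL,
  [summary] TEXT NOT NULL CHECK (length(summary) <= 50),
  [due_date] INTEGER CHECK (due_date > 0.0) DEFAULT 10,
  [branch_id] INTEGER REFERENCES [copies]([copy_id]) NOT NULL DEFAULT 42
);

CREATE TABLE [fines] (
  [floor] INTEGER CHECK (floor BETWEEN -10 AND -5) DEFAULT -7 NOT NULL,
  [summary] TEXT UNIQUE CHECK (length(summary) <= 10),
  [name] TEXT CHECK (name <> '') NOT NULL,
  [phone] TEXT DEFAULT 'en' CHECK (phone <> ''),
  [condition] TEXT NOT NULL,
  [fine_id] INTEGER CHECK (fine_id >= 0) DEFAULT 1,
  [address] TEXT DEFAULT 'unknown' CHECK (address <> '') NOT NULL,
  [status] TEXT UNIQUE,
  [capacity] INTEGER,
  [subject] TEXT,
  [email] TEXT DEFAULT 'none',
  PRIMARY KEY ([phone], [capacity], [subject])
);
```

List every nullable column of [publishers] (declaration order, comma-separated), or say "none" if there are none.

summary, barcode, format

- summary: CHECK does not forbid NULL (a CHECK constraint passes when its expression is NULL) → nullable.
- copy_no: part of the PRIMARY KEY, which implies NOT NULL → not nullable.
- barcode: DEFAULT only fills an omitted column; an explicit NULL is still allowed → nullable.
- condition: declared NOT NULL → not nullable.
- publisher_id: part of the PRIMARY KEY, which implies NOT NULL → not nullable.
- format: DEFAULT only fills an omitted column; an explicit NULL is still allowed → nullable.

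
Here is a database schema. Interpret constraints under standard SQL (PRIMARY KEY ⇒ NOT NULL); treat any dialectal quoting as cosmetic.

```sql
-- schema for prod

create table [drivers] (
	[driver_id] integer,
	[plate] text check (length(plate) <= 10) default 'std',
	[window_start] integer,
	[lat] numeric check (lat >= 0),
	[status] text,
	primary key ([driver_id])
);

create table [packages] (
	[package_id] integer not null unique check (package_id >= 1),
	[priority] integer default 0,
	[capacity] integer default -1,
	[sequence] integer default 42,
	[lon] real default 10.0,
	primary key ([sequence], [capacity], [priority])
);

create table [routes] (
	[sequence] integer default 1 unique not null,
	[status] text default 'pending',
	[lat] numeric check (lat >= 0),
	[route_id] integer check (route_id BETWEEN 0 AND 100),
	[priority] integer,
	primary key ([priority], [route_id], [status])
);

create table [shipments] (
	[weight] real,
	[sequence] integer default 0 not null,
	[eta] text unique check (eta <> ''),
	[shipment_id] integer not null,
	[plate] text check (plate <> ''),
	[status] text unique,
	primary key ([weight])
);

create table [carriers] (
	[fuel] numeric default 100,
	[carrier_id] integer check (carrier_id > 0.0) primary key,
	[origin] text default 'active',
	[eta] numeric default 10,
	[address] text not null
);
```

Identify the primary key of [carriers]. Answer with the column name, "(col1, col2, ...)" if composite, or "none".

carrier_id

carrier_id is declared PRIMARY KEY inline on the column.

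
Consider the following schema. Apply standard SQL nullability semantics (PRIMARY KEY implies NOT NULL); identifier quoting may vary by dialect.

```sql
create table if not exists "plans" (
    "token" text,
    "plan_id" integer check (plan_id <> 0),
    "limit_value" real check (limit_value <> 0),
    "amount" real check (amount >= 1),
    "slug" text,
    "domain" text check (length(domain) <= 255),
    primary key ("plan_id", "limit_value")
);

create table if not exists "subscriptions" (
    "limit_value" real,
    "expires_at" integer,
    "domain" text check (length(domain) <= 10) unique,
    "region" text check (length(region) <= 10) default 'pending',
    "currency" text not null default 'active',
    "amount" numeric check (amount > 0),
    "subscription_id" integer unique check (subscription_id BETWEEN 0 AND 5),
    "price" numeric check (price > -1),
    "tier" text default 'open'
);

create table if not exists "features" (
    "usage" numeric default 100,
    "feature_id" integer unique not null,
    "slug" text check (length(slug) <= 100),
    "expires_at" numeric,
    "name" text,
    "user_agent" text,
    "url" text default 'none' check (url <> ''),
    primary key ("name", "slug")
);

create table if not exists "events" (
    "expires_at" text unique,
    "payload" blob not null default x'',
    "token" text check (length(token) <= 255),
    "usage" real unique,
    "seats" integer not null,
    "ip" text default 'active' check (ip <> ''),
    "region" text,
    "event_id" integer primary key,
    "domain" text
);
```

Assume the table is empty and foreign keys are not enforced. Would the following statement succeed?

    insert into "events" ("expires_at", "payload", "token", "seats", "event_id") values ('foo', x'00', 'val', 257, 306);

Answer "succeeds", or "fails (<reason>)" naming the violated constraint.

NOT NULL columns: event_id is supplied; payload is supplied; seats is supplied.
CHECK constraints: 'val' satisfies (length(token) <= 255).
No constraint is violated.

succeeds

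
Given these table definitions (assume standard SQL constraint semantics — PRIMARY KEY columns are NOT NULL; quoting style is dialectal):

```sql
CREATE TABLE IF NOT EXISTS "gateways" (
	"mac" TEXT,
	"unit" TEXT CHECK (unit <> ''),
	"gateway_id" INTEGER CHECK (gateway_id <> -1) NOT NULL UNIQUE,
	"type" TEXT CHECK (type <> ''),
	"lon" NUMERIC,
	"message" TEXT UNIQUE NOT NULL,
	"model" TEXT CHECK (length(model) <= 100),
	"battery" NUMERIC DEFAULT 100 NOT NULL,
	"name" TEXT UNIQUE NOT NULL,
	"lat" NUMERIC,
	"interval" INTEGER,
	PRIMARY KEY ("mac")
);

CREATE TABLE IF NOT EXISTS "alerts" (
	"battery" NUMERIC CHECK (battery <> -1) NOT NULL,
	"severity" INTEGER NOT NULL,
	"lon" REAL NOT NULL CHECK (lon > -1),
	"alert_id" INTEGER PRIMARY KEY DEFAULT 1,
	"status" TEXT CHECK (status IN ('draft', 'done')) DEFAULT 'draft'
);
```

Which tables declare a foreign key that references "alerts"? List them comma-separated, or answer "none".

none

No REFERENCES clause anywhere in the schema names alerts.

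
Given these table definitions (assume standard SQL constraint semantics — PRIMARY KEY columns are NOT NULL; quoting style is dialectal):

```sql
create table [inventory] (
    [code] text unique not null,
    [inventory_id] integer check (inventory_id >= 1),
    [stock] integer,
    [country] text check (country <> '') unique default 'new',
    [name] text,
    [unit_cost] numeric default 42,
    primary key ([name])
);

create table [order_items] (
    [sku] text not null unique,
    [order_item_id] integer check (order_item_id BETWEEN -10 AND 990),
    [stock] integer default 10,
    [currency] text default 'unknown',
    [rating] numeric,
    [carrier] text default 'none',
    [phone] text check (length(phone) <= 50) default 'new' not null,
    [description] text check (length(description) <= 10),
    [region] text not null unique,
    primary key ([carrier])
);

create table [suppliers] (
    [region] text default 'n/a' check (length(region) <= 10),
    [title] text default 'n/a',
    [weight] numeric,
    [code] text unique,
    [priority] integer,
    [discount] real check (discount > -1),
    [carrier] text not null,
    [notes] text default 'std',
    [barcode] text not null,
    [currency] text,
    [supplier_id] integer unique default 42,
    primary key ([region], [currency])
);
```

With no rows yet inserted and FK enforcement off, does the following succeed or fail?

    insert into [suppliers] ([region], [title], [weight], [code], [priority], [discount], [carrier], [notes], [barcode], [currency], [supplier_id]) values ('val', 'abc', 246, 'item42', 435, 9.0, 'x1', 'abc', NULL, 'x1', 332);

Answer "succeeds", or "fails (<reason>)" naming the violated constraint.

barcode is explicitly set to NULL, but barcode is declared NOT NULL.

fails (NOT NULL on barcode)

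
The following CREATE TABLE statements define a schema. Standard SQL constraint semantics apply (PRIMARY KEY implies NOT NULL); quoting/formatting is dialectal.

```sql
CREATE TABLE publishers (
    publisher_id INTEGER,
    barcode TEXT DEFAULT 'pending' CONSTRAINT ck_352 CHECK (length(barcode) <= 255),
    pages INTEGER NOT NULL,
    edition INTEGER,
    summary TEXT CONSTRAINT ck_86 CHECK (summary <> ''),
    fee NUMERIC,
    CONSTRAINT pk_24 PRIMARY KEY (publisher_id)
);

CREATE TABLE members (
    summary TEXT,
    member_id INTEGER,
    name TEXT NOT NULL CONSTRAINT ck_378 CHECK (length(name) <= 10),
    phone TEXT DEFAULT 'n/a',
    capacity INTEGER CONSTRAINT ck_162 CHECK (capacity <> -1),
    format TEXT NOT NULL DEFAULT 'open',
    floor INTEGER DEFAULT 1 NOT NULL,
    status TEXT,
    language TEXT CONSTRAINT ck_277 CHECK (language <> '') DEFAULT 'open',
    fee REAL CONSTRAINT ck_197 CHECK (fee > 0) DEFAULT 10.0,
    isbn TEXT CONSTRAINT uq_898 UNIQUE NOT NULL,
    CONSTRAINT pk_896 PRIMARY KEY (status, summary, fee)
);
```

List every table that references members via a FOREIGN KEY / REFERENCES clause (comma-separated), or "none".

No REFERENCES clause anywhere in the schema names members.

none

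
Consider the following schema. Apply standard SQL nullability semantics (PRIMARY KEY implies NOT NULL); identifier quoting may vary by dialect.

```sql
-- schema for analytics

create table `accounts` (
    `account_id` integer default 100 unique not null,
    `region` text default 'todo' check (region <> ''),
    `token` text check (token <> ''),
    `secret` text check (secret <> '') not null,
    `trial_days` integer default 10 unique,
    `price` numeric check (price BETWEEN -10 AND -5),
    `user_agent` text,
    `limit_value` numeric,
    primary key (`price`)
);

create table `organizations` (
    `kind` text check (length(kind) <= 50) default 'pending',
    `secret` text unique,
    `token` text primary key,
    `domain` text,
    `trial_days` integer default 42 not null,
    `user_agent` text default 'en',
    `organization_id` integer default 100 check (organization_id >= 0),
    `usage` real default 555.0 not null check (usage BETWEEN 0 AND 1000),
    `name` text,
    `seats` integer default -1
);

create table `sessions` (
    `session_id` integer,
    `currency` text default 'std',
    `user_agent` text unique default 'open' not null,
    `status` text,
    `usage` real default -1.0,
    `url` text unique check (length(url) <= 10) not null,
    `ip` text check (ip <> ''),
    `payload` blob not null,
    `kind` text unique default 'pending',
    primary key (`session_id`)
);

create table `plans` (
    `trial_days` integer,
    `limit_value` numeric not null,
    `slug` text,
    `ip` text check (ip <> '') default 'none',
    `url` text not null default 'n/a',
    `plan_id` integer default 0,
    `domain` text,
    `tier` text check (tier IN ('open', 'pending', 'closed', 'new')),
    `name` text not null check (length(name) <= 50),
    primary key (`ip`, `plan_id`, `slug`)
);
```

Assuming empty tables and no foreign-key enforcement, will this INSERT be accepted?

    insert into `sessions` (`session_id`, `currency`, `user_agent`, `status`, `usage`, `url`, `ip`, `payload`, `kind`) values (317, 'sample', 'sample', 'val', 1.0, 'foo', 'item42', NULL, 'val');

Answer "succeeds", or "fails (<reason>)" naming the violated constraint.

fails (NOT NULL on payload)

payload is explicitly set to NULL, but payload is declared NOT NULL.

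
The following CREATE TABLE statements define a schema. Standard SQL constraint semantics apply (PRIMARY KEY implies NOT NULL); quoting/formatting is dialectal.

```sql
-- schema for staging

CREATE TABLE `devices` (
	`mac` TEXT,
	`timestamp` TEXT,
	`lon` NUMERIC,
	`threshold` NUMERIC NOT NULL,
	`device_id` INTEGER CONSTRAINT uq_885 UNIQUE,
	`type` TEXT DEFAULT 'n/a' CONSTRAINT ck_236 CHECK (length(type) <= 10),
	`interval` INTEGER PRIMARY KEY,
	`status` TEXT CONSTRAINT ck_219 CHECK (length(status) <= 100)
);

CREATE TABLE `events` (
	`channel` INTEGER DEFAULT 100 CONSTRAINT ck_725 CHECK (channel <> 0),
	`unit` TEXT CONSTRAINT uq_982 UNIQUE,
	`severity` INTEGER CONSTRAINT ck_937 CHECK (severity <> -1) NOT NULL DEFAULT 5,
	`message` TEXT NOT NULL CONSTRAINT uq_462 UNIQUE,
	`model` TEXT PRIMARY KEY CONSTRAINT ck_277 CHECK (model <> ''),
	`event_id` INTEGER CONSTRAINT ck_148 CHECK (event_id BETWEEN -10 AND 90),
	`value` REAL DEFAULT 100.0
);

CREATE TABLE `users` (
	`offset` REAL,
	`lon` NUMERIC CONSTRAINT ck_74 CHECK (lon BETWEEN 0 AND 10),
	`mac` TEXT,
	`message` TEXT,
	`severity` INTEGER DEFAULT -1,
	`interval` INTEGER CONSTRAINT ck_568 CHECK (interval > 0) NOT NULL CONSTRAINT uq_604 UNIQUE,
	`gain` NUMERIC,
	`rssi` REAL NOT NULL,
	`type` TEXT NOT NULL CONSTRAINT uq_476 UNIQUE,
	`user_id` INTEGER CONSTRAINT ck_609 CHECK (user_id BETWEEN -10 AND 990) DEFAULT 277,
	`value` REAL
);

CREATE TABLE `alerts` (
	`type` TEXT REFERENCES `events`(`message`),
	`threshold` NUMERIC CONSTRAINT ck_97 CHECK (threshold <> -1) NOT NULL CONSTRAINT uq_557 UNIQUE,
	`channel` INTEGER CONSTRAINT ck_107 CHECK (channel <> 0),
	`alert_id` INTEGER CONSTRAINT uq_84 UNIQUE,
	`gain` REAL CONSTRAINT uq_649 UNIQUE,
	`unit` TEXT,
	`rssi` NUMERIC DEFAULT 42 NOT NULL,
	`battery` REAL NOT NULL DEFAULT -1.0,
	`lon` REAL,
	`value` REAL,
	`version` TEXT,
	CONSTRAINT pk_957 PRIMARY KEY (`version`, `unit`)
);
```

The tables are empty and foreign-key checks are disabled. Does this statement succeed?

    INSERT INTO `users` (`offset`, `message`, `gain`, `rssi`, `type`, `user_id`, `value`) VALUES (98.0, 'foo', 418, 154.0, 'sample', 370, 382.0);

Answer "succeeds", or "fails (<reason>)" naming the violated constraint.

interval is omitted from the column list and has no DEFAULT, so it would receive NULL.
But interval is declared NOT NULL.

fails (NOT NULL on interval)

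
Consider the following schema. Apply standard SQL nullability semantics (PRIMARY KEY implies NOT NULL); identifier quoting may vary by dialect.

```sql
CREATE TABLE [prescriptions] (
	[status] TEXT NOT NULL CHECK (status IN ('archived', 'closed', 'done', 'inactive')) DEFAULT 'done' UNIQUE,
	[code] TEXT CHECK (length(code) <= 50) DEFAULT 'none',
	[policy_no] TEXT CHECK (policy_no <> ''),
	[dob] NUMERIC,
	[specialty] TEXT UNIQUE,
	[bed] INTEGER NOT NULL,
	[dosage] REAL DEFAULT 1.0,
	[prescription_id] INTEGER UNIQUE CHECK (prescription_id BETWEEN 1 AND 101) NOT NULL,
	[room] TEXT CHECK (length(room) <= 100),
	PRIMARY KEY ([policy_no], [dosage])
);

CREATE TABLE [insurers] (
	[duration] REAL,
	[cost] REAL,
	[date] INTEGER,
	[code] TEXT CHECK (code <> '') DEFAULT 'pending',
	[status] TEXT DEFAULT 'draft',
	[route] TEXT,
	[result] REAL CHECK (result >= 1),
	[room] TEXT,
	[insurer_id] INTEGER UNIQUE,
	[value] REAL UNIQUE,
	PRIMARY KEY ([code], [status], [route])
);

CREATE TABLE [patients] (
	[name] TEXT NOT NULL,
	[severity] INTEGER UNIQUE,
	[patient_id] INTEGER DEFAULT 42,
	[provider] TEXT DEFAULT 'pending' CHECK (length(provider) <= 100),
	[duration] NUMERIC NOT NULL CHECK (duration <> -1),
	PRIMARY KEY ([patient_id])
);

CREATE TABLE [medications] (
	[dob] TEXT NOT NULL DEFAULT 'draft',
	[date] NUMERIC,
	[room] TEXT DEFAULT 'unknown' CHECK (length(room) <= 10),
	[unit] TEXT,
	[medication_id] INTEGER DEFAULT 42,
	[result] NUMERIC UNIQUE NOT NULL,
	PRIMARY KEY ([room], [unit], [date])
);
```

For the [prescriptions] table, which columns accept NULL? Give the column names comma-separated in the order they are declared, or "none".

- status: declared NOT NULL → not nullable.
- code: CHECK does not forbid NULL (a CHECK constraint passes when its expression is NULL) → nullable.
- policy_no: part of the PRIMARY KEY, which implies NOT NULL → not nullable.
- dob: no NOT NULL constraint applies → nullable.
- specialty: UNIQUE does not imply NOT NULL → nullable.
- bed: declared NOT NULL → not nullable.
- dosage: part of the PRIMARY KEY, which implies NOT NULL → not nullable.
- prescription_id: declared NOT NULL → not nullable.
- room: CHECK does not forbid NULL (a CHECK constraint passes when its expression is NULL) → nullable.

code, dob, specialty, room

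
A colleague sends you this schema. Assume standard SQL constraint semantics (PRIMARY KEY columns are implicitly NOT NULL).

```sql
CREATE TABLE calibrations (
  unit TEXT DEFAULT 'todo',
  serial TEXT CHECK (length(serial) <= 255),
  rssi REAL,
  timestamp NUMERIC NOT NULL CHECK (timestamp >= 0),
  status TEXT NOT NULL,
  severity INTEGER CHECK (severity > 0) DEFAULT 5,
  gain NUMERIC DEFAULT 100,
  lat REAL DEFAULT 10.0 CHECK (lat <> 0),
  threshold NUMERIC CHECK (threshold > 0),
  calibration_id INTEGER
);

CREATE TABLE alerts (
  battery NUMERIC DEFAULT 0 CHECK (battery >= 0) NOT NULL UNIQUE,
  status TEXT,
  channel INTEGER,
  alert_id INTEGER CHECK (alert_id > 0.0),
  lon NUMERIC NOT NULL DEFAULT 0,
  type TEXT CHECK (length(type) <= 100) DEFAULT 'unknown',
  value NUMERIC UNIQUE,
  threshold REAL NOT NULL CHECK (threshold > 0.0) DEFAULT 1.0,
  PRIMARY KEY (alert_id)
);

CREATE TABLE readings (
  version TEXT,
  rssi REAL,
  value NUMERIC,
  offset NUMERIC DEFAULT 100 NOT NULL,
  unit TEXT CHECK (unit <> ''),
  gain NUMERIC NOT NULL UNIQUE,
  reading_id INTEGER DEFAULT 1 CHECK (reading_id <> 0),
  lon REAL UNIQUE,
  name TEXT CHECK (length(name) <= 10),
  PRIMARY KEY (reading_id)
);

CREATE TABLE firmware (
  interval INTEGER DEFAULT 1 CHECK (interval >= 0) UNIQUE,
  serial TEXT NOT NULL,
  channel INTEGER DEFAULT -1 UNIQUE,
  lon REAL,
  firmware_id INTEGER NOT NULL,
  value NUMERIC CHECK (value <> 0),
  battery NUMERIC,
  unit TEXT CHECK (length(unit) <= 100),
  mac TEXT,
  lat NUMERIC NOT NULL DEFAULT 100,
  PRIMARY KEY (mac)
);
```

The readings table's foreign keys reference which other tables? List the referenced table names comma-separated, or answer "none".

No column in readings has a REFERENCES clause.

none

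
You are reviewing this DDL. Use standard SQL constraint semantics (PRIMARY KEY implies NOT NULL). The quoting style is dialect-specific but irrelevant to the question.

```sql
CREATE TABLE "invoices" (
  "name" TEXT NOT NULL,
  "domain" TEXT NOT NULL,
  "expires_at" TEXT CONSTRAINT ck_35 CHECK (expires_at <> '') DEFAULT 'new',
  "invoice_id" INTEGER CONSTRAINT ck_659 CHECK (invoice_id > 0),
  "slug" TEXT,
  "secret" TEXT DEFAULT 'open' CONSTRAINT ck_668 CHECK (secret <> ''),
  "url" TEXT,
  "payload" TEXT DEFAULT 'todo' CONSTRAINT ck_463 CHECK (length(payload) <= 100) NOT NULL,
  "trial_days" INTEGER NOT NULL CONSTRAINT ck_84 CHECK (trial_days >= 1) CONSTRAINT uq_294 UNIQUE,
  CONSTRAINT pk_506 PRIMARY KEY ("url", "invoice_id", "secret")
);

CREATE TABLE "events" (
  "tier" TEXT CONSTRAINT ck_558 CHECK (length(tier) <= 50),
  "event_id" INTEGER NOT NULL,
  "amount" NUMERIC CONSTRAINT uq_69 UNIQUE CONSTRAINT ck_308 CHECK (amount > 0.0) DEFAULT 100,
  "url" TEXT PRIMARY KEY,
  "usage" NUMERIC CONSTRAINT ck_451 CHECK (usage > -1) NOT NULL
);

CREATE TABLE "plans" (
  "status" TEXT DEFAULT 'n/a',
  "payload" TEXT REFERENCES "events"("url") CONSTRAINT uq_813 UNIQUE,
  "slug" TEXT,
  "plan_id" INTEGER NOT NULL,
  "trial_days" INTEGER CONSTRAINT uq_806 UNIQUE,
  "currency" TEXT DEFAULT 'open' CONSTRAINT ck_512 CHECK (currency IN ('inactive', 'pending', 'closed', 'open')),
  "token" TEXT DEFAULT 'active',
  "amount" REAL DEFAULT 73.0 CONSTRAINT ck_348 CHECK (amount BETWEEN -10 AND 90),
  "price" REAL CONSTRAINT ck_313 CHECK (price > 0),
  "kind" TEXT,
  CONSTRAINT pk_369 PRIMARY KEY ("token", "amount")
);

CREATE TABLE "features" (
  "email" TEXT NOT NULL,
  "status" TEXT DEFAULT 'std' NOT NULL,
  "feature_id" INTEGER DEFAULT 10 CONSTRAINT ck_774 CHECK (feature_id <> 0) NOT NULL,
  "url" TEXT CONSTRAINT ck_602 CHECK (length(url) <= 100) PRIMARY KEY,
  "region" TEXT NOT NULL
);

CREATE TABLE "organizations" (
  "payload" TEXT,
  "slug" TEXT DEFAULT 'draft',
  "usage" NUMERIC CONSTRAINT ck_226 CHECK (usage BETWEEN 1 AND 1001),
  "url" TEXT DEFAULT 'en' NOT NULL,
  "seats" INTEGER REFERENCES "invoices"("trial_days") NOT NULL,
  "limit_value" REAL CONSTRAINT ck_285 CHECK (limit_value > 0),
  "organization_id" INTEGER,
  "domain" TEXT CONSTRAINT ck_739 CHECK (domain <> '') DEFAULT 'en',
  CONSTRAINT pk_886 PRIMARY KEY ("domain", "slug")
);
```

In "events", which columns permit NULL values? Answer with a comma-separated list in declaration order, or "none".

tier, amount

- tier: CHECK does not forbid NULL (a CHECK constraint passes when its expression is NULL) → nullable.
- event_id: declared NOT NULL → not nullable.
- amount: CHECK does not forbid NULL (a CHECK constraint passes when its expression is NULL) → nullable.
- url: part of the PRIMARY KEY, which implies NOT NULL → not nullable.
- usage: declared NOT NULL → not nullable.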